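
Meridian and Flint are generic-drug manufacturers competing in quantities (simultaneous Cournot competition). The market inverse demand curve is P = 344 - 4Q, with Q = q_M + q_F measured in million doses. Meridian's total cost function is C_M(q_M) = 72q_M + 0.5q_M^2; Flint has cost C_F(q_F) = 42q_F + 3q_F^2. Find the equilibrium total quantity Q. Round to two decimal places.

Meridian's profit: π_M = (344 - 4Q)q_M - (72q_M + (1/2)q_M²). Setting ∂π_M/∂q_M = 0: 272 - 9q_M - 4(q_F) = 0.
Flint's first-order condition: 302 - 14q_F - 4(q_M) = 0.
So q_M = (272 - 4q_F)/9 and q_F = (302 - 4q_M)/14.
Solving the pair: q_M = 260/11, q_F = 163/11.
Total output Q = 260/11 + 163/11 = 423/11.

38.45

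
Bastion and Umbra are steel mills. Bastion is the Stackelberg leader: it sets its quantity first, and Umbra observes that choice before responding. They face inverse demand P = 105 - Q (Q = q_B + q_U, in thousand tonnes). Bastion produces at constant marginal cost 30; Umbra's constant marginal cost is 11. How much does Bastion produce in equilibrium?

Solve by backward induction. Given q_B, the follower Umbra maximises π_U = (105 - q_B - q_U)q_U - 11q_U.
∂π_U/∂q_U = 94 - q_B - 2q_U = 0 gives the reaction function q_U = (94 - q_B)/2.
The leader anticipates this reaction. Substituting into P = 105 - Q gives P = 58 - (1/2)q_B, so π_B = (58 - (1/2)q_B)q_B - 30q_B.
The leader's first-order condition 28 - q_B = 0 yields q_B = 28.
Then q_U = (94 - 28)/2 = 33.

28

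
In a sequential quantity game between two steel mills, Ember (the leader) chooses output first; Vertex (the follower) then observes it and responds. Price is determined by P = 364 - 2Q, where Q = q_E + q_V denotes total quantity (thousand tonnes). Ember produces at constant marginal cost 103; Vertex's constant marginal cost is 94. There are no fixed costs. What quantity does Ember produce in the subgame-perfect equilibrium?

63

The follower Vertex best-responds to any q_E: π_V = (364 - 2Q)q_V - 94q_V.
Follower FOC: 270 - 2q_E - 4q_V = 0, so q_V(q_E) = (270 - 2q_E)/4.
The leader anticipates this reaction. Substituting into P = 364 - 2Q gives P = 229 - q_E, so π_E = (229 - q_E)q_E - 103q_E.
The leader's first-order condition 126 - 2q_E = 0 yields q_E = 63.
Then q_V = (270 - 2·63)/4 = 36.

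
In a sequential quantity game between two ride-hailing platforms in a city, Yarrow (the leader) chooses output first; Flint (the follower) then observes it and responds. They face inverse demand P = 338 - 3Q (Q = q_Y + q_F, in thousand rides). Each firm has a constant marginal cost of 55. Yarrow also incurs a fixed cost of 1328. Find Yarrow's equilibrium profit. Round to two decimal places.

2009.04

Solve by backward induction. Given q_Y, the follower Flint maximises π_F = (338 - 3q_Y - 3q_F)q_F - 55q_F.
Setting the follower's marginal profit to zero, 283 - 3q_Y - 6q_F = 0, i.e. q_F = (283 - 3q_Y)/6.
Yarrow substitutes q_F(q_Y) into its own profit: π_Y = q_Y(338 - 3q_Y - (283 - 3q_Y)/2) - 55q_Y = (393/2 - (3/2)q_Y)q_Y - 55q_Y.
Leader FOC: 283/2 - 3q_Y = 0, so q_Y = 283/6.
Then q_F = (283 - 3·(283/6))/6 = 283/12.
Price P = 338 - 3·(283/4) = 503/4.
Yarrow's profit: (503/4 - 55)·(283/6) - 1328 = 2009.0417.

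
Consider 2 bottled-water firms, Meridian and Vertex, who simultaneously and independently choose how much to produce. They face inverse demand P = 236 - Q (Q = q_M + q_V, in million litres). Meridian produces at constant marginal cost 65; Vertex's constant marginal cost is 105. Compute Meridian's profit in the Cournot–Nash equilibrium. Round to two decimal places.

Meridian's profit: π_M = (236 - Q)q_M - (65q_M). Setting ∂π_M/∂q_M = 0: 171 - 2q_M - (q_V) = 0.
Vertex's profit: π_V = (236 - Q)q_V - (105q_V). Setting ∂π_V/∂q_V = 0: 131 - 2q_V - (q_M) = 0.
So q_M = (171 - q_V)/2 and q_V = (131 - q_M)/2.
Solving the pair: q_M = 211/3, q_V = 91/3.
Price P = 236 - 302/3 = 406/3.
Meridian's profit: (406/3 - 65)·(211/3) = 4946.7778.

4946.78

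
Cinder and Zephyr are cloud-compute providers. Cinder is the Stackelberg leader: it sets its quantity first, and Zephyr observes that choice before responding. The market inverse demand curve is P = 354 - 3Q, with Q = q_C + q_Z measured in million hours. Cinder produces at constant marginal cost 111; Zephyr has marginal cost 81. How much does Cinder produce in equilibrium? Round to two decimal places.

35.50

Solve by backward induction. Given q_C, the follower Zephyr maximises π_Z = (354 - 3q_C - 3q_Z)q_Z - 81q_Z.
Follower FOC: 273 - 3q_C - 6q_Z = 0, so q_Z(q_C) = (273 - 3q_C)/6.
Cinder substitutes q_Z(q_C) into its own profit: π_C = q_C(354 - 3q_C - (273 - 3q_C)/2) - 111q_C = (435/2 - (3/2)q_C)q_C - 111q_C.
Leader FOC: 213/2 - 3q_C = 0, so q_C = 71/2.
Then q_Z = (273 - 3·(71/2))/6 = 111/4.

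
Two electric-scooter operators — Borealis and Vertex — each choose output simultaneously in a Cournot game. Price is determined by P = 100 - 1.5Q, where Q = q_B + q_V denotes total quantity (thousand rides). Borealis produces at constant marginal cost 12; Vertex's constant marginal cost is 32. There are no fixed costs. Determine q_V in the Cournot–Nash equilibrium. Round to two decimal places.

10.67

Borealis's profit: π_B = (100 - 1.5Q)q_B - (12q_B). Setting ∂π_B/∂q_B = 0: 88 - 3q_B - (3/2)(q_V) = 0.
Vertex's profit: π_V = (100 - 1.5Q)q_V - (32q_V). Setting ∂π_V/∂q_V = 0: 68 - 3q_V - (3/2)(q_B) = 0.
So q_B = (88 - (3/2)q_V)/3 and q_V = (68 - (3/2)q_B)/3.
Solving the pair: q_B = 24, q_V = 32/3.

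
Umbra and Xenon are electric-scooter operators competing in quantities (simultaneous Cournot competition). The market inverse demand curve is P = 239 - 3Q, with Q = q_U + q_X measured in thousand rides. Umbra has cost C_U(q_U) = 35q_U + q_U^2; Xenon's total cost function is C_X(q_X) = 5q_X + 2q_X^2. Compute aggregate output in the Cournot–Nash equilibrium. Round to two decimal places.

Umbra's profit: π_U = (239 - 3Q)q_U - (35q_U + q_U²). Setting ∂π_U/∂q_U = 0: 204 - 8q_U - 3(q_X) = 0.
Xenon's first-order condition: 234 - 10q_X - 3(q_U) = 0.
Best responses: q_U = (204 - 3q_X)/8, q_X = (234 - 3q_U)/10.
Substituting one into the other gives q_U = 1338/71 and q_X = 1260/71.
Total output Q = 1338/71 + 1260/71 = 36.5915.

36.59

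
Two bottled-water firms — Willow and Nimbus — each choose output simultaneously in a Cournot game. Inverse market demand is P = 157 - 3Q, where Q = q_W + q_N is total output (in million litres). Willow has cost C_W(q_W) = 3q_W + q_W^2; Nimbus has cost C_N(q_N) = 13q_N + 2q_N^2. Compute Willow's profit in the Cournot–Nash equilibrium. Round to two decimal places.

Willow's profit: π_W = (157 - 3Q)q_W - (3q_W + q_W²). Setting ∂π_W/∂q_W = 0: 154 - 8q_W - 3(q_N) = 0.
Nimbus's first-order condition: 144 - 10q_N - 3(q_W) = 0.
Rearranging gives the reaction functions q_W = (154 - 3q_N)/8 and q_N = (144 - 3q_W)/10.
Substituting one into the other gives q_W = 1108/71 and q_N = 690/71.
Price P = 157 - 3·(1798/71) = 81.0282.
Willow's profit: 81.0282·(1108/71) - 3·(1108/71) - (1108/71)² = 974.1432.

974.14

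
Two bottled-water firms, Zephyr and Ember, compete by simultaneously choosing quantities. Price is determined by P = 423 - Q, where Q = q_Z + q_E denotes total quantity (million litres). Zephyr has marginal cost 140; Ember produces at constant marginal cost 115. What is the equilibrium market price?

226

Zephyr's profit: π_Z = (423 - Q)q_Z - (140q_Z). Setting ∂π_Z/∂q_Z = 0: 283 - 2q_Z - (q_E) = 0.
Ember's first-order condition: 308 - 2q_E - (q_Z) = 0.
Rearranging gives the reaction functions q_Z = (283 - q_E)/2 and q_E = (308 - q_Z)/2.
Solving the pair: q_Z = 86, q_E = 111.
Total output Q = 197, so price P = 423 - 197 = 226.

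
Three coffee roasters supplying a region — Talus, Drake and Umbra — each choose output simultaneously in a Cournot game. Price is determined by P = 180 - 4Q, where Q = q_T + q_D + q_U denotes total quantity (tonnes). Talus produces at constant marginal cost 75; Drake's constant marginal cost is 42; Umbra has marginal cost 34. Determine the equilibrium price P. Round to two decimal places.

82.75

Talus's profit: π_T = (180 - 4Q)q_T - (75q_T). Setting ∂π_T/∂q_T = 0: 105 - 8q_T - 4(q_D + q_U) = 0.
Drake's profit: π_D = (180 - 4Q)q_D - (42q_D). Setting ∂π_D/∂q_D = 0: 138 - 8q_D - 4(q_T + q_U) = 0.
Umbra's profit: π_U = (180 - 4Q)q_U - (34q_U). Setting ∂π_U/∂q_U = 0: 146 - 8q_U - 4(q_T + q_D) = 0.
Adding the 3 first-order conditions: 389 − 16Q = 0, so Q = 389/16.
Back-substituting: q_T = (105 − 389/4)/4 = 31/16, q_D = (138 − 389/4)/4 = 163/16, q_U = (146 − 389/4)/4 = 195/16.
Total output Q = 389/16, so price P = 180 - 4·(389/16) = 331/4.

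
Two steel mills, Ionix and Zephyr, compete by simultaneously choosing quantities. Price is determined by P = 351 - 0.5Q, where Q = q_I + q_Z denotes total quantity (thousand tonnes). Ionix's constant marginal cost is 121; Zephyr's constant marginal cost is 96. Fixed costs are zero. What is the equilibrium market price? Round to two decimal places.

189.33

Ionix's profit: π_I = (351 - 0.5Q)q_I - (121q_I). Setting ∂π_I/∂q_I = 0: 230 - q_I - (1/2)(q_Z) = 0.
Zephyr's profit: π_Z = (351 - 0.5Q)q_Z - (96q_Z). Setting ∂π_Z/∂q_Z = 0: 255 - q_Z - (1/2)(q_I) = 0.
So q_I = (230 - (1/2)q_Z) and q_Z = (255 - (1/2)q_I).
Substituting one into the other gives q_I = 410/3 and q_Z = 560/3.
Total output Q = 970/3, so price P = 351 - (1/2)·(970/3) = 568/3.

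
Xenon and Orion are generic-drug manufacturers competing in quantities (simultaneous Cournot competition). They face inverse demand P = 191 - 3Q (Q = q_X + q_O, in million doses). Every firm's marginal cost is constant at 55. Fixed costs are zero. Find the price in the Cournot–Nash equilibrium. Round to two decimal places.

100.33

Each firm earns π_i = (191 - 3Q)q_i - 55q_i.
First-order condition (treating rivals' output as given): 136 - 6q_i - 3q_j = 0.
With identical firms every q_j equals q_i, so q_j = q_i and 136 = 9q_i, giving q_i = 136/9.
Total output Q = 272/9, so price P = 191 - 3·(272/9) = 301/3.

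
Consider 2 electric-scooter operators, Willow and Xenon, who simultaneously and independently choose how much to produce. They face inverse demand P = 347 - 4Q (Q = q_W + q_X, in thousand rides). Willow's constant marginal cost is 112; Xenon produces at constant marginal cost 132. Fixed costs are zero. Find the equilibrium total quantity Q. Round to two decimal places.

Willow's profit: π_W = (347 - 4Q)q_W - (112q_W). Setting ∂π_W/∂q_W = 0: 235 - 8q_W - 4(q_X) = 0.
Xenon's profit: π_X = (347 - 4Q)q_X - (132q_X). Setting ∂π_X/∂q_X = 0: 215 - 8q_X - 4(q_W) = 0.
Rearranging gives the reaction functions q_W = (235 - 4q_X)/8 and q_X = (215 - 4q_W)/8.
Solving the pair: q_W = 85/4, q_X = 65/4.
Total output Q = 85/4 + 65/4 = 75/2.

37.50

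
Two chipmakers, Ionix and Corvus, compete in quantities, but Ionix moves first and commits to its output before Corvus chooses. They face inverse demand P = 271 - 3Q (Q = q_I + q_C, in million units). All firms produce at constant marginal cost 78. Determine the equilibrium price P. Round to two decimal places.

Solve by backward induction. Given q_I, the follower Corvus maximises π_C = (271 - 3q_I - 3q_C)q_C - 78q_C.
Follower FOC: 193 - 3q_I - 6q_C = 0, so q_C(q_I) = (193 - 3q_I)/6.
The leader anticipates this reaction. Substituting into P = 271 - 3Q gives P = 349/2 - (3/2)q_I, so π_I = (349/2 - (3/2)q_I)q_I - 78q_I.
Maximising: ∂π_I/∂q_I = 193/2 - 3q_I = 0, giving q_I = 193/6.
Then q_C = (193 - 3·(193/6))/6 = 193/12.
Total output Q = 193/4, so price P = 271 - 3·(193/4) = 505/4.

126.25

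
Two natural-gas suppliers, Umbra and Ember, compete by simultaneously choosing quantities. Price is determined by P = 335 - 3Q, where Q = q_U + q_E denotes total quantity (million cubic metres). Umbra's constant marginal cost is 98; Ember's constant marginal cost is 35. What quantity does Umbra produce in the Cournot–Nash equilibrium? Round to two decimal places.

Umbra's profit: π_U = (335 - 3Q)q_U - (98q_U). Setting ∂π_U/∂q_U = 0: 237 - 6q_U - 3(q_E) = 0.
Ember's profit: π_E = (335 - 3Q)q_E - (35q_E). Setting ∂π_E/∂q_E = 0: 300 - 6q_E - 3(q_U) = 0.
So q_U = (237 - 3q_E)/6 and q_E = (300 - 3q_U)/6.
Solving the pair: q_U = 58/3, q_E = 121/3.

19.33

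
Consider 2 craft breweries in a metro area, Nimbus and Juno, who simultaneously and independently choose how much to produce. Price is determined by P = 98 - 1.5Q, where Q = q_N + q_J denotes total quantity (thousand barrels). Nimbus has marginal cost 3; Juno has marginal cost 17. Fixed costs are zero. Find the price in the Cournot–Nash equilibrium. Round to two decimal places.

Nimbus's profit: π_N = (98 - 1.5Q)q_N - (3q_N). Setting ∂π_N/∂q_N = 0: 95 - 3q_N - (3/2)(q_J) = 0.
Juno's profit: π_J = (98 - 1.5Q)q_J - (17q_J). Setting ∂π_J/∂q_J = 0: 81 - 3q_J - (3/2)(q_N) = 0.
So q_N = (95 - (3/2)q_J)/3 and q_J = (81 - (3/2)q_N)/3.
Solving the pair: q_N = 218/9, q_J = 134/9.
Total output Q = 352/9, so price P = 98 - (3/2)·(352/9) = 118/3.

39.33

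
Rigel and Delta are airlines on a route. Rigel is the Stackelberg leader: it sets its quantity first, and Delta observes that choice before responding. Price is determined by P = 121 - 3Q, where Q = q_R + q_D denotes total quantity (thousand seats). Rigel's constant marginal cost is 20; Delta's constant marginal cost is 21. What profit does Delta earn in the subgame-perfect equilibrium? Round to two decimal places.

200.08

The follower Delta best-responds to any q_R: π_D = (121 - 3Q)q_D - 21q_D.
Setting the follower's marginal profit to zero, 100 - 3q_R - 6q_D = 0, i.e. q_D = (100 - 3q_R)/6.
Rigel substitutes q_D(q_R) into its own profit: π_R = q_R(121 - 3q_R - (100 - 3q_R)/2) - 20q_R = (71 - (3/2)q_R)q_R - 20q_R.
The leader's first-order condition 51 - 3q_R = 0 yields q_R = 17.
Then q_D = (100 - 3·17)/6 = 49/6.
Price P = 121 - 3·(151/6) = 91/2.
Delta's profit: (91/2 - 21)·(49/6) = 200.0833.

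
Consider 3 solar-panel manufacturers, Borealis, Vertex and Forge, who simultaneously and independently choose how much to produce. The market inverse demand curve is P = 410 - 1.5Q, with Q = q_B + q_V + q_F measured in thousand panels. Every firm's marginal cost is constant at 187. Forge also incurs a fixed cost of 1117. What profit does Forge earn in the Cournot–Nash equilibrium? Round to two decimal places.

955.04

A representative firm's profit is π_i = q_i(410 - 1.5Q) - 187q_i.
Setting ∂π_i/∂q_i = 0 with rivals' quantities fixed: 223 - 3q_i - (3/2)·Σ_{j≠i} q_j = 0.
With identical firms every q_j equals q_i, so Σ_{j≠i} q_j = 2q_i and 223 = 6q_i, giving q_i = 223/6.
Price P = 410 - (3/2)·(223/2) = 971/4.
Forge's profit: (971/4 - 187)·(223/6) - 1117 = 955.0417.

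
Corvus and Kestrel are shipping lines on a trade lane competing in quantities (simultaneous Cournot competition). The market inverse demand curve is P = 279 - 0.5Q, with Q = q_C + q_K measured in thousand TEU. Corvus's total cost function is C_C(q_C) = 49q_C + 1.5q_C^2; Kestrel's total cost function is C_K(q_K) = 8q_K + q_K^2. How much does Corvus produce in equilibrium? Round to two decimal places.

47.19

Corvus's profit: π_C = (279 - 0.5Q)q_C - (49q_C + (3/2)q_C²). Setting ∂π_C/∂q_C = 0: 230 - 4q_C - (1/2)(q_K) = 0.
Kestrel's first-order condition: 271 - 3q_K - (1/2)(q_C) = 0.
So q_C = (230 - (1/2)q_K)/4 and q_K = (271 - (1/2)q_C)/3.
Substituting one into the other gives q_C = 47.1915 and q_K = 82.4681.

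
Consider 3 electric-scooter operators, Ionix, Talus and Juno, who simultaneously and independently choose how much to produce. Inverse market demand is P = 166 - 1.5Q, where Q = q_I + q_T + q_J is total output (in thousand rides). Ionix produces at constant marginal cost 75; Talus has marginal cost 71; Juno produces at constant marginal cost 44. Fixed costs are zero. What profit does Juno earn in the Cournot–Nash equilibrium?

1350

Ionix's profit: π_I = (166 - 1.5Q)q_I - (75q_I). Setting ∂π_I/∂q_I = 0: 91 - 3q_I - (3/2)(q_T + q_J) = 0.
Talus's first-order condition: 95 - 3q_T - (3/2)(q_I + q_J) = 0.
Juno's first-order condition: 122 - 3q_J - (3/2)(q_I + q_T) = 0.
Adding the 3 conditions: 308 − 3Q − 3Q = 0, i.e. Q = 154/3.
Back-substituting: q_I = (91 − 77)/(3/2) = 28/3, q_T = (95 − 77)/(3/2) = 12, q_J = (122 − 77)/(3/2) = 30.
Price P = 166 - (3/2)·(154/3) = 89.
Juno's profit: (89 - 44)·30 = 1350.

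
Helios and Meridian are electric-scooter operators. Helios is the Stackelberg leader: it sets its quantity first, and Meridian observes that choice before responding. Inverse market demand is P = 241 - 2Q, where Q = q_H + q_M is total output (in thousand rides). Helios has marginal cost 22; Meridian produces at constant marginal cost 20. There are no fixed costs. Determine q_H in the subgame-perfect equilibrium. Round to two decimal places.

54.25

The follower Meridian best-responds to any q_H: π_M = (241 - 2Q)q_M - 20q_M.
∂π_M/∂q_M = 221 - 2q_H - 4q_M = 0 gives the reaction function q_M = (221 - 2q_H)/4.
The leader anticipates this reaction. Substituting into P = 241 - 2Q gives P = 261/2 - q_H, so π_H = (261/2 - q_H)q_H - 22q_H.
Maximising: ∂π_H/∂q_H = 217/2 - 2q_H = 0, giving q_H = 217/4.
Then q_M = (221 - 2·(217/4))/4 = 225/8.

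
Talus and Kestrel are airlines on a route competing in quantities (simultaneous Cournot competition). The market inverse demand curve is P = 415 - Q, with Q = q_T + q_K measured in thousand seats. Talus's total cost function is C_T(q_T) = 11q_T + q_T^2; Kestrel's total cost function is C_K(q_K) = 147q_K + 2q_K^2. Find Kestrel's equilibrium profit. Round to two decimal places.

Talus's profit: π_T = (415 - Q)q_T - (11q_T + q_T²). Setting ∂π_T/∂q_T = 0: 404 - 4q_T - (q_K) = 0.
Kestrel's profit: π_K = (415 - Q)q_K - (147q_K + 2q_K²). Setting ∂π_K/∂q_K = 0: 268 - 6q_K - (q_T) = 0.
So q_T = (404 - q_K)/4 and q_K = (268 - q_T)/6.
Substituting one into the other gives q_T = 93.7391 and q_K = 668/23.
Price P = 415 - 122.7826 = 292.2174.
Kestrel's profit: 292.2174·(668/23) - 147·(668/23) - 2(668/23)² = 2530.5709.

2530.57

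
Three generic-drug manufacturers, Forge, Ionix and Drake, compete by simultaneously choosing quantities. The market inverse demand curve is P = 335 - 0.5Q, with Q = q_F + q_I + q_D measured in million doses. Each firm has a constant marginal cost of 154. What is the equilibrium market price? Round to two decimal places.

A representative firm's profit is π_i = q_i(335 - 0.5Q) - 154q_i.
Setting ∂π_i/∂q_i = 0 with rivals' quantities fixed: 181 - q_i - (1/2)·Σ_{j≠i} q_j = 0.
With identical firms every q_j equals q_i, so Σ_{j≠i} q_j = 2q_i and 181 = 2q_i, giving q_i = 181/2.
Total output Q = 543/2, so price P = 335 - (1/2)·(543/2) = 797/4.

199.25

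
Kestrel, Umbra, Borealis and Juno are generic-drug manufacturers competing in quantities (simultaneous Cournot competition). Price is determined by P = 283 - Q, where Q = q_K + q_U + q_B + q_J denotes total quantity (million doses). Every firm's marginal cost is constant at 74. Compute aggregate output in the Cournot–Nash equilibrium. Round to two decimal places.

167.20

Each firm earns π_i = (283 - Q)q_i - 74q_i.
Setting ∂π_i/∂q_i = 0 with rivals' quantities fixed: 209 - 2q_i - Σ_{j≠i} q_j = 0.
With identical firms every q_j equals q_i, so Σ_{j≠i} q_j = 3q_i and 209 = 5q_i, giving q_i = 209/5.
Total output Q = 209/5 + 209/5 + 209/5 + 209/5 = 836/5.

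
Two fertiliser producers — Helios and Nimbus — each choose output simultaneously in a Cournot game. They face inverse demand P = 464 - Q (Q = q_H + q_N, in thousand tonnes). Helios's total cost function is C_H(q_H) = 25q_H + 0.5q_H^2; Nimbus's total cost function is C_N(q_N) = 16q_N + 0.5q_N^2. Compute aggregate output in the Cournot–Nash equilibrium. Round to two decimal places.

221.75

Helios's profit: π_H = (464 - Q)q_H - (25q_H + (1/2)q_H²). Setting ∂π_H/∂q_H = 0: 439 - 3q_H - (q_N) = 0.
Nimbus's first-order condition: 448 - 3q_N - (q_H) = 0.
Best responses: q_H = (439 - q_N)/3, q_N = (448 - q_H)/3.
Solving the pair: q_H = 869/8, q_N = 905/8.
Total output Q = 869/8 + 905/8 = 887/4.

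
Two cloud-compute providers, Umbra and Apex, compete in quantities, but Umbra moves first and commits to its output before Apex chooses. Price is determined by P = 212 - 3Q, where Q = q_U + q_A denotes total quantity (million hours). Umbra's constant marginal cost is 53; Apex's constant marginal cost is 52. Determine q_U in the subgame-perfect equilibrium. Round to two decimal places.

Solve by backward induction. Given q_U, the follower Apex maximises π_A = (212 - 3q_U - 3q_A)q_A - 52q_A.
∂π_A/∂q_A = 160 - 3q_U - 6q_A = 0 gives the reaction function q_A = (160 - 3q_U)/6.
The leader anticipates this reaction. Substituting into P = 212 - 3Q gives P = 132 - (3/2)q_U, so π_U = (132 - (3/2)q_U)q_U - 53q_U.
The leader's first-order condition 79 - 3q_U = 0 yields q_U = 79/3.
Then q_A = (160 - 3·(79/3))/6 = 27/2.

26.33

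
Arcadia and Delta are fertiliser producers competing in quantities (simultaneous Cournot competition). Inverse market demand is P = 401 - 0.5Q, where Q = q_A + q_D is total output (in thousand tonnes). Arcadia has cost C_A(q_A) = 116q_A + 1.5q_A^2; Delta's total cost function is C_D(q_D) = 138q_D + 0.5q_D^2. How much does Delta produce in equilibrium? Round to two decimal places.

Arcadia's profit: π_A = (401 - 0.5Q)q_A - (116q_A + (3/2)q_A²). Setting ∂π_A/∂q_A = 0: 285 - 4q_A - (1/2)(q_D) = 0.
Delta's profit: π_D = (401 - 0.5Q)q_D - (138q_D + (1/2)q_D²). Setting ∂π_D/∂q_D = 0: 263 - 2q_D - (1/2)(q_A) = 0.
So q_A = (285 - (1/2)q_D)/4 and q_D = (263 - (1/2)q_A)/2.
Substituting one into the other gives q_A = 1754/31 and q_D = 117.3548.

117.35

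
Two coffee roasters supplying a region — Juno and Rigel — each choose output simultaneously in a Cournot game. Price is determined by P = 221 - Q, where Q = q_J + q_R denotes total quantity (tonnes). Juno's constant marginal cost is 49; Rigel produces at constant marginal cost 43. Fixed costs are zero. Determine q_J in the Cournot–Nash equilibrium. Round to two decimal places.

Juno's profit: π_J = (221 - Q)q_J - (49q_J). Setting ∂π_J/∂q_J = 0: 172 - 2q_J - (q_R) = 0.
Rigel's first-order condition: 178 - 2q_R - (q_J) = 0.
Best responses: q_J = (172 - q_R)/2, q_R = (178 - q_J)/2.
Substituting one into the other gives q_J = 166/3 and q_R = 184/3.

55.33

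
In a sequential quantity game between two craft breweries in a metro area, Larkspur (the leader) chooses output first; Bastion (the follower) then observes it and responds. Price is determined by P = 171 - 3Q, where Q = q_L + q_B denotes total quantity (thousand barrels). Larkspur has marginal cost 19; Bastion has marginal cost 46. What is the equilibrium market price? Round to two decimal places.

63.75

The follower Bastion best-responds to any q_L: π_B = (171 - 3Q)q_B - 46q_B.
∂π_B/∂q_B = 125 - 3q_L - 6q_B = 0 gives the reaction function q_B = (125 - 3q_L)/6.
Larkspur substitutes q_B(q_L) into its own profit: π_L = q_L(171 - 3q_L - (125 - 3q_L)/2) - 19q_L = (217/2 - (3/2)q_L)q_L - 19q_L.
Maximising: ∂π_L/∂q_L = 179/2 - 3q_L = 0, giving q_L = 179/6.
Then q_B = (125 - 3·(179/6))/6 = 71/12.
Total output Q = 143/4, so price P = 171 - 3·(143/4) = 255/4.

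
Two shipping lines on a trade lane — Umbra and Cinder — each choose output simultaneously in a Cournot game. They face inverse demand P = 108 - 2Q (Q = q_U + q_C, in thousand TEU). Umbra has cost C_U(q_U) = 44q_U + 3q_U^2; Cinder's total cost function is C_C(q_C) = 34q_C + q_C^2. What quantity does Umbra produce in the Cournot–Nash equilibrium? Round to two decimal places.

4.21

Umbra's profit: π_U = (108 - 2Q)q_U - (44q_U + 3q_U²). Setting ∂π_U/∂q_U = 0: 64 - 10q_U - 2(q_C) = 0.
Cinder's first-order condition: 74 - 6q_C - 2(q_U) = 0.
Rearranging gives the reaction functions q_U = (64 - 2q_C)/10 and q_C = (74 - 2q_U)/6.
Substituting one into the other gives q_U = 59/14 and q_C = 153/14.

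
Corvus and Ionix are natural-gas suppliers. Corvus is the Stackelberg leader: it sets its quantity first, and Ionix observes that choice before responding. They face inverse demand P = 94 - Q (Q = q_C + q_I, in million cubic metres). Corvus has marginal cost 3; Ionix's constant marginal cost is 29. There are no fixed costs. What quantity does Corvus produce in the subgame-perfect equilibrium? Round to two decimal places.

58.50

Solve by backward induction. Given q_C, the follower Ionix maximises π_I = (94 - q_C - q_I)q_I - 29q_I.
∂π_I/∂q_I = 65 - q_C - 2q_I = 0 gives the reaction function q_I = (65 - q_C)/2.
The leader anticipates this reaction. Substituting into P = 94 - Q gives P = 123/2 - (1/2)q_C, so π_C = (123/2 - (1/2)q_C)q_C - 3q_C.
Leader FOC: 117/2 - q_C = 0, so q_C = 117/2.
Then q_I = (65 - 117/2)/2 = 13/4.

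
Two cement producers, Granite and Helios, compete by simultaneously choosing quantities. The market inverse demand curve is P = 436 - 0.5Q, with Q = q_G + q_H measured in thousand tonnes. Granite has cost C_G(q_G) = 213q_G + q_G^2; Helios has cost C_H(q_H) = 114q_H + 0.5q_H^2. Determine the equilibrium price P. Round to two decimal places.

336.91

Granite's profit: π_G = (436 - 0.5Q)q_G - (213q_G + q_G²). Setting ∂π_G/∂q_G = 0: 223 - 3q_G - (1/2)(q_H) = 0.
Helios's profit: π_H = (436 - 0.5Q)q_H - (114q_H + (1/2)q_H²). Setting ∂π_H/∂q_H = 0: 322 - 2q_H - (1/2)(q_G) = 0.
So q_G = (223 - (1/2)q_H)/3 and q_H = (322 - (1/2)q_G)/2.
Substituting one into the other gives q_G = 1140/23 and q_H = 148.6087.
Total output Q = 198.1739, so price P = 436 - (1/2)·198.1739 = 336.9130.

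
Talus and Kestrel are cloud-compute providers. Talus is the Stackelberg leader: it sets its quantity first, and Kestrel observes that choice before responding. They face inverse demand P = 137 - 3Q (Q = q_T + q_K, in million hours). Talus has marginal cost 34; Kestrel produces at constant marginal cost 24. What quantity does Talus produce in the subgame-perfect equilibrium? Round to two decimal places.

The follower Kestrel best-responds to any q_T: π_K = (137 - 3Q)q_K - 24q_K.
Setting the follower's marginal profit to zero, 113 - 3q_T - 6q_K = 0, i.e. q_K = (113 - 3q_T)/6.
The leader anticipates this reaction. Substituting into P = 137 - 3Q gives P = 161/2 - (3/2)q_T, so π_T = (161/2 - (3/2)q_T)q_T - 34q_T.
Maximising: ∂π_T/∂q_T = 93/2 - 3q_T = 0, giving q_T = 31/2.
Then q_K = (113 - 3·(31/2))/6 = 133/12.

15.50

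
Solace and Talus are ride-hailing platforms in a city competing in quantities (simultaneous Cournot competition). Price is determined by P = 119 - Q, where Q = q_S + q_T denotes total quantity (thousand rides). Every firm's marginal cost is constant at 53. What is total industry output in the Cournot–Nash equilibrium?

44

Each firm earns π_i = (119 - Q)q_i - 53q_i.
First-order condition (treating rivals' output as given): 66 - 2q_i - q_j = 0.
By symmetry each firm produces the same amount; substituting q_j = q_i yields q_i = 66/3 = 22.
Total output Q = 22 + 22 = 44.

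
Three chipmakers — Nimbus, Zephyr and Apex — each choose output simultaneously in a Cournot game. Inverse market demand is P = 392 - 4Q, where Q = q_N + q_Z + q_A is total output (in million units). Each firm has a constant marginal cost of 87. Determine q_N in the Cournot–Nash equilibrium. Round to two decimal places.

Each firm earns π_i = (392 - 4Q)q_i - 87q_i.
Setting ∂π_i/∂q_i = 0 with rivals' quantities fixed: 305 - 8q_i - 4·Σ_{j≠i} q_j = 0.
By symmetry each firm produces the same amount; substituting Σ_{j≠i} q_j = 2q_i yields q_i = 305/16.

19.06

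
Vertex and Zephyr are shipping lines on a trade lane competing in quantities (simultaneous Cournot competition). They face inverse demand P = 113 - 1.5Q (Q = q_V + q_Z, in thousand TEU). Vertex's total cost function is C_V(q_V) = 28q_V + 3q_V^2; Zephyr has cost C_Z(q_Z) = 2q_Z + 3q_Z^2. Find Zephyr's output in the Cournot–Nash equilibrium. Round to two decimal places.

11.07

Vertex's profit: π_V = (113 - 1.5Q)q_V - (28q_V + 3q_V²). Setting ∂π_V/∂q_V = 0: 85 - 9q_V - (3/2)(q_Z) = 0.
Zephyr's profit: π_Z = (113 - 1.5Q)q_Z - (2q_Z + 3q_Z²). Setting ∂π_Z/∂q_Z = 0: 111 - 9q_Z - (3/2)(q_V) = 0.
So q_V = (85 - (3/2)q_Z)/9 and q_Z = (111 - (3/2)q_V)/9.
Solving the pair: q_V = 38/5, q_Z = 166/15.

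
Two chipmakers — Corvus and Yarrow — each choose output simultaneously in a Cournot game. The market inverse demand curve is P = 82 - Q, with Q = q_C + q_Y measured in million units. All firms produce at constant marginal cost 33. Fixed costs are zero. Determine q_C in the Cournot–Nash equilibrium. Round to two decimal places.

16.33

Each firm earns π_i = (82 - Q)q_i - 33q_i.
First-order condition (treating rivals' output as given): 49 - 2q_i - q_j = 0.
By symmetry each firm produces the same amount; substituting q_j = q_i yields q_i = 49/3.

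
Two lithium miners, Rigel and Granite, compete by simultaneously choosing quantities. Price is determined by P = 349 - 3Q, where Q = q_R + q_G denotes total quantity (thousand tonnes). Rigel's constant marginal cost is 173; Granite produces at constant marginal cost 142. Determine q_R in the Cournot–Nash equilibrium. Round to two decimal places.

Rigel's profit: π_R = (349 - 3Q)q_R - (173q_R). Setting ∂π_R/∂q_R = 0: 176 - 6q_R - 3(q_G) = 0.
Granite's profit: π_G = (349 - 3Q)q_G - (142q_G). Setting ∂π_G/∂q_G = 0: 207 - 6q_G - 3(q_R) = 0.
Best responses: q_R = (176 - 3q_G)/6, q_G = (207 - 3q_R)/6.
Solving the pair: q_R = 145/9, q_G = 238/9.

16.11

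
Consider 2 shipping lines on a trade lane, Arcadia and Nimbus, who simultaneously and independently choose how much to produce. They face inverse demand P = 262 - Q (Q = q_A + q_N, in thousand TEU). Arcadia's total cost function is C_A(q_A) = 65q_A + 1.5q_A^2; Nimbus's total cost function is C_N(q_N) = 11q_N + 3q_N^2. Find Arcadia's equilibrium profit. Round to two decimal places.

Arcadia's profit: π_A = (262 - Q)q_A - (65q_A + (3/2)q_A²). Setting ∂π_A/∂q_A = 0: 197 - 5q_A - (q_N) = 0.
Nimbus's first-order condition: 251 - 8q_N - (q_A) = 0.
Best responses: q_A = (197 - q_N)/5, q_N = (251 - q_A)/8.
Solving the pair: q_A = 1325/39, q_N = 1058/39.
Price P = 262 - 61.1026 = 200.8974.
Arcadia's profit: 200.8974·(1325/39) - 65·(1325/39) - (3/2)(1325/39)² = 2885.6427.

2885.64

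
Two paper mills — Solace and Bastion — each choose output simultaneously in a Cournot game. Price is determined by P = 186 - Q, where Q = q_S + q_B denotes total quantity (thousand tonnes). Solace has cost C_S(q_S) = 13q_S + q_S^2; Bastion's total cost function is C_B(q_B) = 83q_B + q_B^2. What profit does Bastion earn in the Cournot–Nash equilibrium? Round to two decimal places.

507.74

Solace's profit: π_S = (186 - Q)q_S - (13q_S + q_S²). Setting ∂π_S/∂q_S = 0: 173 - 4q_S - (q_B) = 0.
Bastion's profit: π_B = (186 - Q)q_B - (83q_B + q_B²). Setting ∂π_B/∂q_B = 0: 103 - 4q_B - (q_S) = 0.
Best responses: q_S = (173 - q_B)/4, q_B = (103 - q_S)/4.
Substituting one into the other gives q_S = 589/15 and q_B = 239/15.
Price P = 186 - 276/5 = 654/5.
Bastion's profit: (654/5)·(239/15) - 83·(239/15) - (239/15)² = 507.7422.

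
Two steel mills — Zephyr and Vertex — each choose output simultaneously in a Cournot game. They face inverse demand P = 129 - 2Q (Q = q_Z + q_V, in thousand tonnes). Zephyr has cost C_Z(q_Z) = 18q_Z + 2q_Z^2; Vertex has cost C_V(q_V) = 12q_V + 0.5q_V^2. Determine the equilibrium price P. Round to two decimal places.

Zephyr's profit: π_Z = (129 - 2Q)q_Z - (18q_Z + 2q_Z²). Setting ∂π_Z/∂q_Z = 0: 111 - 8q_Z - 2(q_V) = 0.
Vertex's profit: π_V = (129 - 2Q)q_V - (12q_V + (1/2)q_V²). Setting ∂π_V/∂q_V = 0: 117 - 5q_V - 2(q_Z) = 0.
Best responses: q_Z = (111 - 2q_V)/8, q_V = (117 - 2q_Z)/5.
Solving the pair: q_Z = 107/12, q_V = 119/6.
Total output Q = 115/4, so price P = 129 - 2·(115/4) = 143/2.

71.50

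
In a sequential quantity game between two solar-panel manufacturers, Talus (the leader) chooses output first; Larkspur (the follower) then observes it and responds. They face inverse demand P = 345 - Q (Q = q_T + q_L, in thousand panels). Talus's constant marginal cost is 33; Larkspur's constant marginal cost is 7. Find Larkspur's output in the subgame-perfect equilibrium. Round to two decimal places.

Solve by backward induction. Given q_T, the follower Larkspur maximises π_L = (345 - q_T - q_L)q_L - 7q_L.
Follower FOC: 338 - q_T - 2q_L = 0, so q_L(q_T) = (338 - q_T)/2.
Talus substitutes q_L(q_T) into its own profit: π_T = q_T(345 - q_T - (338 - q_T)/2) - 33q_T = (176 - (1/2)q_T)q_T - 33q_T.
Leader FOC: 143 - q_T = 0, so q_T = 143.
Then q_L = (338 - 143)/2 = 195/2.

97.50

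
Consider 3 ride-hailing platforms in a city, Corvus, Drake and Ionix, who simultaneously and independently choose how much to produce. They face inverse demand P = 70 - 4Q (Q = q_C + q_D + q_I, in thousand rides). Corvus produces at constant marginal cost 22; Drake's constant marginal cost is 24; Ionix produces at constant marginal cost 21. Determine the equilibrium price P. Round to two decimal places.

Corvus's profit: π_C = (70 - 4Q)q_C - (22q_C). Setting ∂π_C/∂q_C = 0: 48 - 8q_C - 4(q_D + q_I) = 0.
Drake's profit: π_D = (70 - 4Q)q_D - (24q_D). Setting ∂π_D/∂q_D = 0: 46 - 8q_D - 4(q_C + q_I) = 0.
Ionix's first-order condition: 49 - 8q_I - 4(q_C + q_D) = 0.
Adding the 3 first-order conditions: 143 − 16Q = 0, so Q = 143/16.
Back-substituting: q_C = (48 − 143/4)/4 = 49/16, q_D = (46 − 143/4)/4 = 41/16, q_I = (49 − 143/4)/4 = 53/16.
Total output Q = 143/16, so price P = 70 - 4·(143/16) = 137/4.

34.25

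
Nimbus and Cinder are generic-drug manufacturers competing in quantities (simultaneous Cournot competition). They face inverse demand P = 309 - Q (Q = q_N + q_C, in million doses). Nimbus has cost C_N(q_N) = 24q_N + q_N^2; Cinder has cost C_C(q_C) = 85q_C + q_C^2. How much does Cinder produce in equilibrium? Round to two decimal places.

40.73

Nimbus's profit: π_N = (309 - Q)q_N - (24q_N + q_N²). Setting ∂π_N/∂q_N = 0: 285 - 4q_N - (q_C) = 0.
Cinder's profit: π_C = (309 - Q)q_C - (85q_C + q_C²). Setting ∂π_C/∂q_C = 0: 224 - 4q_C - (q_N) = 0.
Rearranging gives the reaction functions q_N = (285 - q_C)/4 and q_C = (224 - q_N)/4.
Substituting one into the other gives q_N = 916/15 and q_C = 611/15.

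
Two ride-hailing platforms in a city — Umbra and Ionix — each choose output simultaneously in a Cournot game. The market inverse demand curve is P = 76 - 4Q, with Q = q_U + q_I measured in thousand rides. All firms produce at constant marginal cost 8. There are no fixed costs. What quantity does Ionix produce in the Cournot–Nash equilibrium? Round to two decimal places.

5.67

A representative firm's profit is π_i = q_i(76 - 4Q) - 8q_i.
Setting ∂π_i/∂q_i = 0 with rivals' quantities fixed: 68 - 8q_i - 4q_j = 0.
By symmetry each firm produces the same amount; substituting q_j = q_i yields q_i = 68/12 = 17/3.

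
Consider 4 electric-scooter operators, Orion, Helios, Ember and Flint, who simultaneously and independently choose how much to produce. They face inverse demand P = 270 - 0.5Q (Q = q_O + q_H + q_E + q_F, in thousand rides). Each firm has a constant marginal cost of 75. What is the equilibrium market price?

Each firm earns π_i = (270 - 0.5Q)q_i - 75q_i.
Setting ∂π_i/∂q_i = 0 with rivals' quantities fixed: 195 - q_i - (1/2)·Σ_{j≠i} q_j = 0.
With identical firms every q_j equals q_i, so Σ_{j≠i} q_j = 3q_i and 195 = (5/2)q_i, giving q_i = 78.
Total output Q = 312, so price P = 270 - (1/2)·312 = 114.

114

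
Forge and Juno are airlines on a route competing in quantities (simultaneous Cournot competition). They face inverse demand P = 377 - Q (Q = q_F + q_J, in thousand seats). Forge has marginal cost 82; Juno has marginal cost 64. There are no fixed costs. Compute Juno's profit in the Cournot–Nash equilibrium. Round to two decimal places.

Forge's profit: π_F = (377 - Q)q_F - (82q_F). Setting ∂π_F/∂q_F = 0: 295 - 2q_F - (q_J) = 0.
Juno's profit: π_J = (377 - Q)q_J - (64q_J). Setting ∂π_J/∂q_J = 0: 313 - 2q_J - (q_F) = 0.
Best responses: q_F = (295 - q_J)/2, q_J = (313 - q_F)/2.
Solving the pair: q_F = 277/3, q_J = 331/3.
Price P = 377 - 608/3 = 523/3.
Juno's profit: (523/3 - 64)·(331/3) = 12173.4444.

12173.44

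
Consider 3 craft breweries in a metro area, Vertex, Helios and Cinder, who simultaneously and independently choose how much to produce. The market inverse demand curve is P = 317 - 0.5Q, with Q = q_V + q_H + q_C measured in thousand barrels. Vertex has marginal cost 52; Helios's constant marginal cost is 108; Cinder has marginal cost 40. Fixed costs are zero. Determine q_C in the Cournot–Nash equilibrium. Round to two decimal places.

Vertex's profit: π_V = (317 - 0.5Q)q_V - (52q_V). Setting ∂π_V/∂q_V = 0: 265 - q_V - (1/2)(q_H + q_C) = 0.
Helios's profit: π_H = (317 - 0.5Q)q_H - (108q_H). Setting ∂π_H/∂q_H = 0: 209 - q_H - (1/2)(q_V + q_C) = 0.
Cinder's first-order condition: 277 - q_C - (1/2)(q_V + q_H) = 0.
Adding the 3 conditions: 751 − Q − Q = 0, i.e. Q = 751/2.
Back-substituting: q_V = (265 − 751/4)/(1/2) = 309/2, q_H = (209 − 751/4)/(1/2) = 85/2, q_C = (277 − 751/4)/(1/2) = 357/2.

178.50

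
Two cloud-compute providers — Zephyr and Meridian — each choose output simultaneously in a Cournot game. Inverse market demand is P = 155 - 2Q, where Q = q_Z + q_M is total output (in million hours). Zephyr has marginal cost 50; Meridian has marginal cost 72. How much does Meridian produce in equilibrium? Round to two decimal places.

Zephyr's profit: π_Z = (155 - 2Q)q_Z - (50q_Z). Setting ∂π_Z/∂q_Z = 0: 105 - 4q_Z - 2(q_M) = 0.
Meridian's first-order condition: 83 - 4q_M - 2(q_Z) = 0.
So q_Z = (105 - 2q_M)/4 and q_M = (83 - 2q_Z)/4.
Solving the pair: q_Z = 127/6, q_M = 61/6.

10.17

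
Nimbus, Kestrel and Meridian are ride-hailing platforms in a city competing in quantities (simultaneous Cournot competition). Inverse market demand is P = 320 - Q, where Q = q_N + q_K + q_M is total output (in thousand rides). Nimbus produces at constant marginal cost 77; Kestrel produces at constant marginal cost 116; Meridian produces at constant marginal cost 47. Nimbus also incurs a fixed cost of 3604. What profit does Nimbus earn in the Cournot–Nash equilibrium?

365

Nimbus's profit: π_N = (320 - Q)q_N - (77q_N). Setting ∂π_N/∂q_N = 0: 243 - 2q_N - (q_K + q_M) = 0.
Kestrel's profit: π_K = (320 - Q)q_K - (116q_K). Setting ∂π_K/∂q_K = 0: 204 - 2q_K - (q_N + q_M) = 0.
Meridian's profit: π_M = (320 - Q)q_M - (47q_M). Setting ∂π_M/∂q_M = 0: 273 - 2q_M - (q_N + q_K) = 0.
Adding the 3 conditions: 720 − 2Q − 2Q = 0, i.e. Q = 180.
Back-substituting: q_N = (243 − 180) = 63, q_K = (204 − 180) = 24, q_M = (273 − 180) = 93.
Price P = 320 - 180 = 140.
Nimbus's profit: (140 - 77)·63 - 3604 = 365.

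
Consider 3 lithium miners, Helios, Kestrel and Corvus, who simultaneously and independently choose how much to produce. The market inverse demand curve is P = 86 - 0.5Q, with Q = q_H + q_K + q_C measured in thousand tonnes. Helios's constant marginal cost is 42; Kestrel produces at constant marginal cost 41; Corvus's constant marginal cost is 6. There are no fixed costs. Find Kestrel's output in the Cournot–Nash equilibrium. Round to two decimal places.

5.50

Helios's profit: π_H = (86 - 0.5Q)q_H - (42q_H). Setting ∂π_H/∂q_H = 0: 44 - q_H - (1/2)(q_K + q_C) = 0.
Kestrel's first-order condition: 45 - q_K - (1/2)(q_H + q_C) = 0.
Corvus's first-order condition: 80 - q_C - (1/2)(q_H + q_K) = 0.
Adding the 3 first-order conditions: 169 − 2Q = 0, so Q = 169/2.
Back-substituting: q_H = (44 − 169/4)/(1/2) = 7/2, q_K = (45 − 169/4)/(1/2) = 11/2, q_C = (80 − 169/4)/(1/2) = 151/2.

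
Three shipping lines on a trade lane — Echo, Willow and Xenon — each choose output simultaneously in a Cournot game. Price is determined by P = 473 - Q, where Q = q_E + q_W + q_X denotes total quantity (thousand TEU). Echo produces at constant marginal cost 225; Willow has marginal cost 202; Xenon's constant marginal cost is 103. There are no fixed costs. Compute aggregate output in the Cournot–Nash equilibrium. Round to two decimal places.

Echo's profit: π_E = (473 - Q)q_E - (225q_E). Setting ∂π_E/∂q_E = 0: 248 - 2q_E - (q_W + q_X) = 0.
Willow's first-order condition: 271 - 2q_W - (q_E + q_X) = 0.
Xenon's profit: π_X = (473 - Q)q_X - (103q_X). Setting ∂π_X/∂q_X = 0: 370 - 2q_X - (q_E + q_W) = 0.
Adding the 3 first-order conditions: 889 − 4Q = 0, so Q = 889/4.
Back-substituting: q_E = (248 − 889/4) = 103/4, q_W = (271 − 889/4) = 195/4, q_X = (370 − 889/4) = 591/4.
Total output Q = 103/4 + 195/4 + 591/4 = 889/4.

222.25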